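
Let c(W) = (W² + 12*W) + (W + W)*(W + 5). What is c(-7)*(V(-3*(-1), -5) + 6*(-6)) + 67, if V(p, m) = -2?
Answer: 333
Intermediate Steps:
c(W) = W² + 12*W + 2*W*(5 + W) (c(W) = (W² + 12*W) + (2*W)*(5 + W) = (W² + 12*W) + 2*W*(5 + W) = W² + 12*W + 2*W*(5 + W))
c(-7)*(V(-3*(-1), -5) + 6*(-6)) + 67 = (-7*(22 + 3*(-7)))*(-2 + 6*(-6)) + 67 = (-7*(22 - 21))*(-2 - 36) + 67 = -7*1*(-38) + 67 = -7*(-38) + 67 = 266 + 67 = 333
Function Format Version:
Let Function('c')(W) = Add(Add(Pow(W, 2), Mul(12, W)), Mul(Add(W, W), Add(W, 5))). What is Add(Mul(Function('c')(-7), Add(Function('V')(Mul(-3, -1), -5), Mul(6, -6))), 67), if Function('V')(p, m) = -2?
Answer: 333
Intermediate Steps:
Function('c')(W) = Add(Pow(W, 2), Mul(12, W), Mul(2, W, Add(5, W))) (Function('c')(W) = Add(Add(Pow(W, 2), Mul(12, W)), Mul(Mul(2, W), Add(5, W))) = Add(Add(Pow(W, 2), Mul(12, W)), Mul(2, W, Add(5, W))) = Add(Pow(W, 2), Mul(12, W), Mul(2, W, Add(5, W))))
Add(Mul(Function('c')(-7), Add(Function('V')(Mul(-3, -1), -5), Mul(6, -6))), 67) = Add(Mul(Mul(-7, Add(22, Mul(3, -7))), Add(-2, Mul(6, -6))), 67) = Add(Mul(Mul(-7, Add(22, -21)), Add(-2, -36)), 67) = Add(Mul(Mul(-7, 1), -38), 67) = Add(Mul(-7, -38), 67) = Add(266, 67) = 333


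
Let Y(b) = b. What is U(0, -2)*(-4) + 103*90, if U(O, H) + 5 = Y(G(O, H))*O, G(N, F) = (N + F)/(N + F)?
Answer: 9290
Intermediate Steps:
G(N, F) = 1 (G(N, F) = (F + N)/(F + N) = 1)
U(O, H) = -5 + O (U(O, H) = -5 + 1*O = -5 + O)
U(0, -2)*(-4) + 103*90 = (-5 + 0)*(-4) + 103*90 = -5*(-4) + 9270 = 20 + 9270 = 9290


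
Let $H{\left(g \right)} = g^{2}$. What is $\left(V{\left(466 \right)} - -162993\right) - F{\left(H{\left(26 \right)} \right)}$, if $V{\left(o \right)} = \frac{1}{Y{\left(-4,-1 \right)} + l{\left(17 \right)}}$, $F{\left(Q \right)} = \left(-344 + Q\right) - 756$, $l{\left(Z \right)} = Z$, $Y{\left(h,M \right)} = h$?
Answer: $\frac{2124422}{13} \approx 1.6342 \cdot 10^{5}$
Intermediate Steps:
$F{\left(Q \right)} = -1100 + Q$
$V{\left(o \right)} = \frac{1}{13}$ ($V{\left(o \right)} = \frac{1}{-4 + 17} = \frac{1}{13}$)
$\left(V{\left(466 \right)} - -162993\right) - F{\left(H{\left(26 \right)} \right)} = \left(\frac{1}{13} - -162993\right) - \left(-1100 + 26^{2}\right) = \left(\frac{1}{13} + 162993\right) - \left(-1100 + 676\right) = \frac{2118910}{13} - -424 = \frac{2118910}{13} + 424 = \frac{2124422}{13}$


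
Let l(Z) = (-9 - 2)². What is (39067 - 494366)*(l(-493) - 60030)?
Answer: 27276507791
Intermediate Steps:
l(Z) = 121 (l(Z) = (-11)² = 121)
(39067 - 494366)*(l(-493) - 60030) = (39067 - 494366)*(121 - 60030) = -455299*(-59909) = 27276507791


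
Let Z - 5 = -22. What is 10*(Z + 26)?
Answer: 90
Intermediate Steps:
Z = -17 (Z = 5 - 22 = -17)
10*(Z + 26) = 10*(-17 + 26) = 10*9 = 90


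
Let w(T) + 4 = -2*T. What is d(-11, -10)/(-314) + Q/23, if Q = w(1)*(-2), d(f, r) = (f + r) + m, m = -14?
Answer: 4573/7222 ≈ 0.63320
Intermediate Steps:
w(T) = -4 - 2*T
d(f, r) = -14 + f + r (d(f, r) = (f + r) - 14 = -14 + f + r)
Q = 12 (Q = (-4 - 2*1)*(-2) = (-4 - 2)*(-2) = -6*(-2) = 12)
d(-11, -10)/(-314) + Q/23 = (-14 - 11 - 10)/(-314) + 12/23 = -35*(-1/314) + 12*(1/23) = 35/314 + 12/23 = 4573/7222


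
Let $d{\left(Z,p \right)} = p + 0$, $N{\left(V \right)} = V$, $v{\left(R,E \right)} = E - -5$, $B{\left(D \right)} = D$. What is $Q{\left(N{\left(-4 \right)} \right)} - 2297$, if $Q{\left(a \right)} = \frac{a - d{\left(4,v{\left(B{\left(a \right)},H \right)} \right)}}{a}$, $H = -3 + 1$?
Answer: $- \frac{9181}{4} \approx -2295.3$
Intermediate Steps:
$H = -2$
$v{\left(R,E \right)} = 5 + E$ ($v{\left(R,E \right)} = E + 5 = 5 + E$)
$d{\left(Z,p \right)} = p$
$Q{\left(a \right)} = \frac{-3 + a}{a}$ ($Q{\left(a \right)} = \frac{a - \left(5 - 2\right)}{a} = \frac{a - 3}{a} = \frac{-3 + a}{a}$)
$Q{\left(N{\left(-4 \right)} \right)} - 2297 = \frac{-3 - 4}{-4} - 2297 = \left(- \frac{1}{4}\right) \left(-7\right) - 2297 = \frac{7}{4} - 2297 = - \frac{9181}{4}$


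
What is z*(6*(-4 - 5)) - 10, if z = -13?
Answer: 692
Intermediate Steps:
z*(6*(-4 - 5)) - 10 = -78*(-4 - 5) - 10 = -78*(-9) - 10 = -13*(-54) - 10 = 702 - 10 = 692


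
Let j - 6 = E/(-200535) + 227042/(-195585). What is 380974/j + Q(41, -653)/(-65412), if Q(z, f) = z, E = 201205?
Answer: 21720307833964099181/218690166869388 ≈ 99320.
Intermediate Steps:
j = 3343272899/871591955 (j = 6 + (201205/(-200535) + 227042/(-195585)) = 6 + (201205*(-1/200535) + 227042*(-1/195585)) = 6 + (-40241/40107 - 227042/195585) = 6 - 1886278831/871591955 = 3343272899/871591955 ≈ 3.8358)
380974/j + Q(41, -653)/(-65412) = 380974/(3343272899/871591955) + 41/(-65412) = 380974*(871591955/3343272899) + 41*(-1/65412) = 332053873464170/3343272899 - 41/65412 = 21720307833964099181/218690166869388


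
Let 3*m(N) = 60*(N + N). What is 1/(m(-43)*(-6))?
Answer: 1/10320 ≈ 9.6899e-5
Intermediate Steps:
m(N) = 40*N (m(N) = (60*(N + N))/3 = (60*(2*N))/3 = (120*N)/3 = 40*N)
1/(m(-43)*(-6)) = 1/((40*(-43))*(-6)) = 1/(-1720*(-6)) = 1/10320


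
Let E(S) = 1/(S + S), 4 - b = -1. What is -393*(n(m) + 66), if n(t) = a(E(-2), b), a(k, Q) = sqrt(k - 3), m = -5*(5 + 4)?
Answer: -25938 - 393*I*sqrt(13)/2 ≈ -25938.0 - 708.49*I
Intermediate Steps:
b = 5 (b = 4 - 1*(-1) = 4 + 1 = 5)
E(S) = 1/(2*S)
m = -45 (m = -5*9 = -45)
a(k, Q) = sqrt(-3 + k)
n(t) = I*sqrt(13)/2 (n(t) = sqrt(-3 + (1/2)/(-2)) = sqrt(-3 + (1/2)*(-1/2)) = sqrt(-3 - 1/4) = sqrt(-13/4) = I*sqrt(13)/2)
-393*(n(m) + 66) = -393*(I*sqrt(13)/2 + 66) = -393*(66 + I*sqrt(13)/2) = -25938 - 393*I*sqrt(13)/2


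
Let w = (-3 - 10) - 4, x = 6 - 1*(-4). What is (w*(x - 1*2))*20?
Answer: -2720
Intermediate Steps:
x = 10 (x = 6 + 4 = 10)
w = -17 (w = -13 - 4 = -17)
(w*(x - 1*2))*20 = -17*(10 - 1*2)*20 = -17*(10 - 2)*20 = -17*8*20 = -136*20 = -2720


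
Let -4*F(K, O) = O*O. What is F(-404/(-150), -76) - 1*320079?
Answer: -321523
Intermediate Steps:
F(K, O) = -O**2/4 (F(K, O) = -O*O/4 = -O**2/4)
F(-404/(-150), -76) - 1*320079 = -1/4*(-76)**2 - 1*320079 = -1/4*5776 - 320079 = -1444 - 320079 = -321523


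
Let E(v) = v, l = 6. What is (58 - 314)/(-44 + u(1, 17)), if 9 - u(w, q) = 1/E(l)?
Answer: 1536/211 ≈ 7.2796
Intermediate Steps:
u(w, q) = 53/6 (u(w, q) = 9 - 1/6 = 53/6)
(58 - 314)/(-44 + u(1, 17)) = (58 - 314)/(-44 + 53/6) = -256/(-211/6) = -256*(-6/211) = 1536/211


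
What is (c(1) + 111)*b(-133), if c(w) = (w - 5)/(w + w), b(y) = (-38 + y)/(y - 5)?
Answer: 6213/46 ≈ 135.07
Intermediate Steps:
b(y) = (-38 + y)/(-5 + y)
c(w) = (-5 + w)/(2*w) (c(w) = (-5 + w)/((2*w)) = (-5 + w)*(1/(2*w)) = (-5 + w)/(2*w))
(c(1) + 111)*b(-133) = ((1/2)*(-5 + 1)/1 + 111)*((-38 - 133)/(-5 - 133)) = ((1/2)*1*(-4) + 111)*(-171/(-138)) = (-2 + 111)*(-1/138*(-171)) = 109*(57/46) = 6213/46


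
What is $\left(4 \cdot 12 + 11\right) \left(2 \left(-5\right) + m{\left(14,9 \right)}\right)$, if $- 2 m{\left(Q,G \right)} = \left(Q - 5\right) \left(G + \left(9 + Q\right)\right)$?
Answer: $-9086$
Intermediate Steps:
$m{\left(Q,G \right)} = - \frac{\left(-5 + Q\right) \left(9 + G + Q\right)}{2}$ ($m{\left(Q,G \right)} = - \frac{\left(Q - 5\right) \left(G + \left(9 + Q\right)\right)}{2} = - \frac{\left(-5 + Q\right) \left(9 + G + Q\right)}{2}$)
$\left(4 \cdot 12 + 11\right) \left(2 \left(-5\right) + m{\left(14,9 \right)}\right) = \left(4 \cdot 12 + 11\right) \left(2 \left(-5\right) - \left(-17 + 63 + 98\right)\right) = \left(48 + 11\right) \left(-10 - 144\right) = 59 \left(-10 - 144\right) = 59 \left(-154\right) = -9086$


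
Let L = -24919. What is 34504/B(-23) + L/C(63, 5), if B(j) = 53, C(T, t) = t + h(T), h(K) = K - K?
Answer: -1148187/265 ≈ -4332.8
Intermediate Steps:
h(K) = 0
C(T, t) = t (C(T, t) = t + 0 = t)
34504/B(-23) + L/C(63, 5) = 34504/53 - 24919/5 = -1148187/265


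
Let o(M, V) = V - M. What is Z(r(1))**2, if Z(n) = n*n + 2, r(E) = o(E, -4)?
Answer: 729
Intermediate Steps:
r(E) = -4 - E
Z(n) = 2 + n**2 (Z(n) = n**2 + 2 = 2 + n**2)
Z(r(1))**2 = (2 + (-4 - 1*1)**2)**2 = (2 + (-4 - 1)**2)**2 = (2 + (-5)**2)**2 = (2 + 25)**2 = 27**2 = 729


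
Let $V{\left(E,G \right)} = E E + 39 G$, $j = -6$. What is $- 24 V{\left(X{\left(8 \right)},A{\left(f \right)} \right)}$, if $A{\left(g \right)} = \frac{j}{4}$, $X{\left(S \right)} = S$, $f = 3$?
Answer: $-132$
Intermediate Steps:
$A{\left(g \right)} = - \frac{3}{2}$ ($A{\left(g \right)} = - \frac{6}{4} = \left(-6\right) \frac{1}{4} = - \frac{3}{2}$)
$V{\left(E,G \right)} = E^{2} + 39 G$
$- 24 V{\left(X{\left(8 \right)},A{\left(f \right)} \right)} = - 24 \left(8^{2} + 39 \left(- \frac{3}{2}\right)\right) = - 24 \left(64 - \frac{117}{2}\right) = \left(-24\right) \frac{11}{2} = -132$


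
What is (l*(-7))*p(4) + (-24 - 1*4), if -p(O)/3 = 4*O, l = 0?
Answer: -28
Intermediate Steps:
p(O) = -12*O
(l*(-7))*p(4) + (-24 - 1*4) = (0*(-7))*(-12*4) + (-24 - 1*4) = 0*(-48) + (-24 - 4) = 0 - 28 = -28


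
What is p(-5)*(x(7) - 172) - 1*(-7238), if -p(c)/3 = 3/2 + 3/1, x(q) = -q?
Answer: 19309/2 ≈ 9654.5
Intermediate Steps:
p(c) = -27/2 (p(c) = -3*(3/2 + 3/1) = -3*(3*(1/2) + 3*1) = -3*(3/2 + 3) = -3*9/2 = -27/2)
p(-5)*(x(7) - 172) - 1*(-7238) = -27*(-1*7 - 172)/2 - 1*(-7238) = -27*(-7 - 172)/2 + 7238 = -27/2*(-179) + 7238 = 4833/2 + 7238 = 19309/2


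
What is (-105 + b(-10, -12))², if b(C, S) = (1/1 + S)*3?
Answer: 19044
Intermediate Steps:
b(C, S) = 3 + 3*S (b(C, S) = (1 + S)*3 = 3 + 3*S)
(-105 + b(-10, -12))² = (-105 + (3 + 3*(-12)))² = (-105 + (3 - 36))² = (-105 - 33)² = (-138)² = 19044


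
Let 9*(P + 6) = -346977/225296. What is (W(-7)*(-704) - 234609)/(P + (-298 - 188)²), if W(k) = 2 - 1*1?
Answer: -53015077648/53212623687 ≈ -0.99629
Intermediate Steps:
W(k) = 1 (W(k) = 2 - 1 = 1)
P = -1390329/225296 (P = -6 + (-346977/225296)/9 = -6 + (-346977*1/225296)/9 = -6 + (⅑)*(-346977/225296) = -6 - 38553/225296 = -1390329/225296 ≈ -6.1711)
(W(-7)*(-704) - 234609)/(P + (-298 - 188)²) = (1*(-704) - 234609)/(-1390329/225296 + (-298 - 188)²) = (-704 - 234609)/(-1390329/225296 + (-486)²) = -235313/(-1390329/225296 + 236196) = -235313/53212623687/225296 = -235313*225296/53212623687 = -53015077648/53212623687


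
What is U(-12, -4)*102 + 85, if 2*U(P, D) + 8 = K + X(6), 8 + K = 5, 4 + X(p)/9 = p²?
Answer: 14212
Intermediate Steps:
X(p) = -36 + 9*p²
K = -3 (K = -8 + 5 = -3)
U(P, D) = 277/2 (U(P, D) = -4 + (-3 + (-36 + 9*6²))/2 = -4 + (-3 + (-36 + 9*36))/2 = -4 + (-3 + (-36 + 324))/2 = -4 + (-3 + 288)/2 = -4 + (½)*285 = -4 + 285/2 = 277/2)
U(-12, -4)*102 + 85 = (277/2)*102 + 85 = 14127 + 85 = 14212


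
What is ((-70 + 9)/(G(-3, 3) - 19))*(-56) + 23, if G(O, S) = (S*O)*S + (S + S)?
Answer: -312/5 ≈ -62.400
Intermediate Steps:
G(O, S) = 2*S + O*S² (G(O, S) = (O*S)*S + 2*S = O*S² + 2*S = 2*S + O*S²)
((-70 + 9)/(G(-3, 3) - 19))*(-56) + 23 = ((-70 + 9)/(3*(2 - 3*3) - 19))*(-56) + 23 = -61/(3*(2 - 9) - 19)*(-56) + 23 = -61/(3*(-7) - 19)*(-56) + 23 = -61/(-21 - 19)*(-56) + 23 = -61/(-40)*(-56) + 23 = -61*(-1/40)*(-56) + 23 = (61/40)*(-56) + 23 = -427/5 + 23 = -312/5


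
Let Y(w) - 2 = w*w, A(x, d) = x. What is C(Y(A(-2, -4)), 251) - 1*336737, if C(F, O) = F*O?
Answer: -335231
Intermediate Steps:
Y(w) = 2 + w² (Y(w) = 2 + w*w = 2 + w²)
C(Y(A(-2, -4)), 251) - 1*336737 = (2 + (-2)²)*251 - 1*336737 = (2 + 4)*251 - 336737 = 6*251 - 336737 = 1506 - 336737 = -335231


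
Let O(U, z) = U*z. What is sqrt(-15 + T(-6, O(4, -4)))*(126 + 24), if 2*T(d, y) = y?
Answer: 150*I*sqrt(23) ≈ 719.38*I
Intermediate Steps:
T(d, y) = y/2
sqrt(-15 + T(-6, O(4, -4)))*(126 + 24) = sqrt(-15 + (4*(-4))/2)*(126 + 24) = sqrt(-15 + (1/2)*(-16))*150 = sqrt(-15 - 8)*150 = sqrt(-23)*150 = (I*sqrt(23))*150 = 150*I*sqrt(23)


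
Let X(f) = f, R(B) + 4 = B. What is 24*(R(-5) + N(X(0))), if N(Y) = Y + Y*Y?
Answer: -216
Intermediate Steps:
R(B) = -4 + B
N(Y) = Y + Y**2
24*(R(-5) + N(X(0))) = 24*((-4 - 5) + 0*(1 + 0)) = 24*(-9 + 0*1) = 24*(-9 + 0) = 24*(-9) = -216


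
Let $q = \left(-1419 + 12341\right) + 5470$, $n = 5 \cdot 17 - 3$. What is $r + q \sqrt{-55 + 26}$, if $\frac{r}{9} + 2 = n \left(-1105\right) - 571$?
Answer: $-820647 + 16392 i \sqrt{29} \approx -8.2065 \cdot 10^{5} + 88274.0 i$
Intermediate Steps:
$n = 82$ ($n = 85 - 3 = 82$)
$q = 16392$ ($q = 10922 + 5470 = 16392$)
$r = -820647$ ($r = -18 + 9 \left(82 \left(-1105\right) - 571\right) = -18 + 9 \left(-90610 - 571\right) = -18 + 9 \left(-91181\right) = -18 - 820629 = -820647$)
$r + q \sqrt{-55 + 26} = -820647 + 16392 \sqrt{-55 + 26} = -820647 + 16392 \sqrt{-29} = -820647 + 16392 i \sqrt{29}$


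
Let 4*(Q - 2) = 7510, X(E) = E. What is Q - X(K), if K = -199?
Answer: 4157/2 ≈ 2078.5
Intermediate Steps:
Q = 3759/2 (Q = 2 + (¼)*7510 = 2 + 3755/2 = 3759/2 ≈ 1879.5)
Q - X(K) = 3759/2 - 1*(-199) = 3759/2 + 199 = 4157/2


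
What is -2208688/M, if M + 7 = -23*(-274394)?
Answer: -2208688/6311055 ≈ -0.34997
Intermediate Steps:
M = 6311055 (M = -7 - 23*(-274394) = -7 + 6311062 = 6311055)
-2208688/M = -2208688/6311055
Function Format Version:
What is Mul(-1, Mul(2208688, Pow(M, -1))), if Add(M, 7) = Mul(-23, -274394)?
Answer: Rational(-2208688, 6311055) ≈ -0.34997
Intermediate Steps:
M = 6311055 (M = Add(-7, Mul(-23, -274394)) = Add(-7, 6311062) = 6311055)
Mul(-1, Mul(2208688, Pow(M, -1))) = Mul(-1, Mul(2208688, Pow(6311055, -1))) = Mul(-1, Mul(2208688, Rational(1, 6311055))) = Mul(-1, Rational(2208688, 6311055)) = Rational(-2208688, 6311055)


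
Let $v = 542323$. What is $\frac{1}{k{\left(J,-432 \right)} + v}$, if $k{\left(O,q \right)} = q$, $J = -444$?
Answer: $\frac{1}{541891} \approx 1.8454 \cdot 10^{-6}$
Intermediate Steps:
$\frac{1}{k{\left(J,-432 \right)} + v} = \frac{1}{-432 + 542323} = \frac{1}{541891}$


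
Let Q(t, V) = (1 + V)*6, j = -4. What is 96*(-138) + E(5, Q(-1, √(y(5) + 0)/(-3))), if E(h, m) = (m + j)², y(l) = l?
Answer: -13224 - 8*√5 ≈ -13242.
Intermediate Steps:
Q(t, V) = 6 + 6*V
E(h, m) = (-4 + m)² (E(h, m) = (m - 4)² = (-4 + m)²)
96*(-138) + E(5, Q(-1, √(y(5) + 0)/(-3))) = 96*(-138) + (-4 + (6 + 6*(√(5 + 0)/(-3))))² = -13248 + (-4 + (6 + 6*(√5*(-⅓))))² = -13248 + (-4 + (6 + 6*(-√5/3)))² = -13248 + (-4 + (6 - 2*√5))² = -13248 + (2 - 2*√5)²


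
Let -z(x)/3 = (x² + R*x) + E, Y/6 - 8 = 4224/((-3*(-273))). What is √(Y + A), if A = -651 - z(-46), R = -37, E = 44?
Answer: √91206479/91 ≈ 104.95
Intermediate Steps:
Y = 7184/91 (Y = 48 + 6*(4224/((-3*(-273)))) = 48 + 6*(4224/819) = 48 + 6*(4224*(1/819)) = 48 + 6*(1408/273) = 48 + 2816/91 = 7184/91 ≈ 78.945)
z(x) = -132 - 3*x² + 111*x (z(x) = -3*((x² - 37*x) + 44) = -3*(44 + x² - 37*x) = -132 - 3*x² + 111*x)
A = 10935 (A = -651 - (-132 - 3*(-46)² + 111*(-46)) = -651 - (-132 - 3*2116 - 5106) = -651 - (-132 - 6348 - 5106) = -651 - 1*(-11586) = -651 + 11586 = 10935)
√(Y + A) = √(7184/91 + 10935) = √(1002269/91) = √91206479/91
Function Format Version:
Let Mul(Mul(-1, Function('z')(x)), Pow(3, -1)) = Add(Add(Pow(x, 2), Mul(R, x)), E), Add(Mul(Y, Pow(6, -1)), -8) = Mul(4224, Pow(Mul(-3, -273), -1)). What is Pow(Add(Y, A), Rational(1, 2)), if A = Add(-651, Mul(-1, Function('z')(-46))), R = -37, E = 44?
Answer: Mul(Rational(1, 91), Pow(91206479, Rational(1, 2))) ≈ 104.95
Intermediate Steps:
Y = Rational(7184, 91) (Y = Add(48, Mul(6, Mul(4224, Pow(Mul(-3, -273), -1)))) = Add(48, Mul(6, Mul(4224, Pow(819, -1)))) = Add(48, Mul(6, Mul(4224, Rational(1, 819)))) = Add(48, Mul(6, Rational(1408, 273))) = Add(48, Rational(2816, 91)) = Rational(7184, 91) ≈ 78.945)
Function('z')(x) = Add(-132, Mul(-3, Pow(x, 2)), Mul(111, x)) (Function('z')(x) = Mul(-3, Add(Add(Pow(x, 2), Mul(-37, x)), 44)) = Mul(-3, Add(44, Pow(x, 2), Mul(-37, x))) = Add(-132, Mul(-3, Pow(x, 2)), Mul(111, x)))
A = 10935 (A = Add(-651, Mul(-1, Add(-132, Mul(-3, Pow(-46, 2)), Mul(111, -46)))) = Add(-651, Mul(-1, Add(-132, Mul(-3, 2116), -5106))) = Add(-651, Mul(-1, Add(-132, -6348, -5106))) = Add(-651, Mul(-1, -11586)) = Add(-651, 11586) = 10935)
Pow(Add(Y, A), Rational(1, 2)) = Pow(Add(Rational(7184, 91), 10935), Rational(1, 2)) = Pow(Rational(1002269, 91), Rational(1, 2)) = Mul(Rational(1, 91), Pow(91206479, Rational(1, 2)))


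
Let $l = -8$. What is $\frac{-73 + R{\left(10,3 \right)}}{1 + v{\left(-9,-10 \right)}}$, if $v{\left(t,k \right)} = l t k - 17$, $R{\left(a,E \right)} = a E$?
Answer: $\frac{43}{736} \approx 0.058424$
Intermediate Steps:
$R{\left(a,E \right)} = E a$
$v{\left(t,k \right)} = -17 - 8 k t$ ($v{\left(t,k \right)} = - 8 t k - 17 = - 8 k t - 17 = -17 - 8 k t$)
$\frac{-73 + R{\left(10,3 \right)}}{1 + v{\left(-9,-10 \right)}} = \frac{-73 + 3 \cdot 10}{1 - \left(17 - -720\right)} = \frac{-73 + 30}{1 - 737} = - \frac{43}{1 - 737} = - \frac{43}{-736} = \left(-43\right) \left(- \frac{1}{736}\right) = \frac{43}{736}$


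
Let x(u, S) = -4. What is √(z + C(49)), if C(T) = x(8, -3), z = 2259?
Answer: √2255 ≈ 47.487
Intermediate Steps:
C(T) = -4
√(z + C(49)) = √(2259 - 4) = √2255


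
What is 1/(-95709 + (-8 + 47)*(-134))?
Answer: -1/100935 ≈ -9.9074e-6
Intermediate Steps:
1/(-95709 + (-8 + 47)*(-134)) = 1/(-95709 + 39*(-134)) = 1/(-95709 - 5226) = 1/(-100935) = -1/100935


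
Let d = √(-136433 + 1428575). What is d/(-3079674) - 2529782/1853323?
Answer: -61702/45203 - √1292142/3079674 ≈ -1.3654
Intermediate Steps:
d = √1292142 ≈ 1136.7
d/(-3079674) - 2529782/1853323 = √1292142/(-3079674) - 2529782/1853323 = √1292142*(-1/3079674) - 2529782*1/1853323 = -√1292142/3079674 - 61702/45203 = -61702/45203 - √1292142/3079674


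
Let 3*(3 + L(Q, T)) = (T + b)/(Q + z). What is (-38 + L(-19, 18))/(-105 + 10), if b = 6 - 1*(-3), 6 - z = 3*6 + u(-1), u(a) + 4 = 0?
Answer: 124/285 ≈ 0.43509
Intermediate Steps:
u(a) = -4 (u(a) = -4 + 0 = -4)
z = -8 (z = 6 - (3*6 - 4) = 6 - (18 - 4) = 6 - 1*14 = 6 - 14 = -8)
b = 9 (b = 6 + 3 = 9)
L(Q, T) = -3 + (9 + T)/(3*(-8 + Q)) (L(Q, T) = -3 + ((T + 9)/(Q - 8))/3 = -3 + ((9 + T)/(-8 + Q))/3 = -3 + (9 + T)/(3*(-8 + Q)))
(-38 + L(-19, 18))/(-105 + 10) = (-38 + (81 + 18 - 9*(-19))/(3*(-8 - 19)))/(-105 + 10) = (-38 + (⅓)*(81 + 18 + 171)/(-27))/(-95) = (-38 + (⅓)*(-1/27)*270)*(-1/95) = (-38 - 10/3)*(-1/95) = -124/3*(-1/95) = 124/285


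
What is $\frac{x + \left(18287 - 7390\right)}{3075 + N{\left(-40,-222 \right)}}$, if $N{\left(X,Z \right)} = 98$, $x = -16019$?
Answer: $- \frac{5122}{3173} \approx -1.6142$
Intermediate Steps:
$\frac{x + \left(18287 - 7390\right)}{3075 + N{\left(-40,-222 \right)}} = \frac{-16019 + \left(18287 - 7390\right)}{3075 + 98} = \frac{-16019 + 10897}{3173} = \left(-5122\right) \frac{1}{3173} = - \frac{5122}{3173}$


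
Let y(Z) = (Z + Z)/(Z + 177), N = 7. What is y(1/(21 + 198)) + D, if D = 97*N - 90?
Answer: 11415999/19382 ≈ 589.00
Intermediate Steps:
D = 589 (D = 97*7 - 90 = 679 - 90 = 589)
y(Z) = 2*Z/(177 + Z) (y(Z) = (2*Z)/(177 + Z) = 2*Z/(177 + Z))
y(1/(21 + 198)) + D = 2/((21 + 198)*(177 + 1/(21 + 198))) + 589 = 2/(219*(177 + 1/219)) + 589 = 2*(1/219)/(177 + 1/219) + 589 = 2*(1/219)/(38764/219) + 589 = 2*(1/219)*(219/38764) + 589 = 1/19382 + 589 = 11415999/19382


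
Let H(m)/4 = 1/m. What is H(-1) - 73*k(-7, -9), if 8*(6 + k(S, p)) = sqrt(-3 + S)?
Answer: 434 - 73*I*sqrt(10)/8 ≈ 434.0 - 28.856*I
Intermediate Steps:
H(m) = 4/m (H(m) = 4*(1/m) = 4/m)
k(S, p) = -6 + sqrt(-3 + S)/8
H(-1) - 73*k(-7, -9) = 4/(-1) - 73*(-6 + sqrt(-3 - 7)/8) = 4*(-1) - 73*(-6 + sqrt(-10)/8) = -4 - 73*(-6 + (I*sqrt(10))/8) = -4 - 73*(-6 + I*sqrt(10)/8) = -4 + (438 - 73*I*sqrt(10)/8) = 434 - 73*I*sqrt(10)/8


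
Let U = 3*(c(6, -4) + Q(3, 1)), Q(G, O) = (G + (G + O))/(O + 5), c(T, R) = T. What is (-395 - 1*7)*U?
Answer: -8643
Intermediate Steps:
Q(G, O) = (O + 2*G)/(5 + O)
U = 43/2 (U = 3*(6 + (1 + 2*3)/(5 + 1)) = 3*(6 + (1 + 6)/6) = 3*(6 + (⅙)*7) = 3*(6 + 7/6) = 3*(43/6) = 43/2 ≈ 21.500)
(-395 - 1*7)*U = (-395 - 1*7)*(43/2) = (-395 - 7)*(43/2) = -402*43/2 = -8643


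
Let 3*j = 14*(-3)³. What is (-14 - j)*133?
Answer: 14896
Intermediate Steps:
j = -126 (j = (14*(-3)³)/3 = (14*(-27))/3 = (⅓)*(-378) = -126)
(-14 - j)*133 = (-14 - 1*(-126))*133 = (-14 + 126)*133 = 112*133 = 14896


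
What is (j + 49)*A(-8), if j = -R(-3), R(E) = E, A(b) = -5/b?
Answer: 65/2 ≈ 32.500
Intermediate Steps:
j = 3 (j = -1*(-3) = 3)
(j + 49)*A(-8) = (3 + 49)*(-5/(-8)) = 52*(-5*(-⅛)) = 52*(5/8) = 65/2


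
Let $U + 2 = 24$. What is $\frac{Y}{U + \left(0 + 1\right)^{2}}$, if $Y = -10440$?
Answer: $- \frac{10440}{23} \approx -453.91$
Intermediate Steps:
$U = 22$ ($U = -2 + 24 = 22$)
$\frac{Y}{U + \left(0 + 1\right)^{2}} = \frac{1}{22 + \left(0 + 1\right)^{2}} \left(-10440\right) = \frac{1}{22 + 1^{2}} \left(-10440\right) = \frac{1}{22 + 1} \left(-10440\right) = \frac{1}{23} \left(-10440\right) = - \frac{10440}{23}$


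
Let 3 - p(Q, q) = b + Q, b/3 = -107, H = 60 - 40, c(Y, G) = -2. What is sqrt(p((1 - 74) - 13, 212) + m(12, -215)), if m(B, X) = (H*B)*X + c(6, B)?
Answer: 18*I*sqrt(158) ≈ 226.26*I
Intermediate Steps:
H = 20
b = -321 (b = 3*(-107) = -321)
m(B, X) = -2 + 20*B*X (m(B, X) = (20*B)*X - 2 = 20*B*X - 2 = -2 + 20*B*X)
p(Q, q) = 324 - Q (p(Q, q) = 3 - (-321 + Q) = 3 + (321 - Q) = 324 - Q)
sqrt(p((1 - 74) - 13, 212) + m(12, -215)) = sqrt((324 - ((1 - 74) - 13)) + (-2 + 20*12*(-215))) = sqrt((324 - (-73 - 13)) + (-2 - 51600)) = sqrt((324 - 1*(-86)) - 51602) = sqrt((324 + 86) - 51602) = sqrt(410 - 51602) = sqrt(-51192) = 18*I*sqrt(158)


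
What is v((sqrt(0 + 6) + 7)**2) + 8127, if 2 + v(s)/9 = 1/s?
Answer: 14994036/1849 - 126*sqrt(6)/1849 ≈ 8109.1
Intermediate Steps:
v(s) = -18 + 9/s
v((sqrt(0 + 6) + 7)**2) + 8127 = (-18 + 9/((sqrt(0 + 6) + 7)**2)) + 8127 = (-18 + 9/((sqrt(6) + 7)**2)) + 8127 = (-18 + 9/((7 + sqrt(6))**2)) + 8127 = (-18 + 9/(7 + sqrt(6))**2) + 8127 = 8109 + 9/(7 + sqrt(6))**2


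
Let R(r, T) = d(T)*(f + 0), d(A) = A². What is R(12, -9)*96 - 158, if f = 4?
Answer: 30946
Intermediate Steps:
R(r, T) = 4*T² (R(r, T) = T²*(4 + 0) = T²*4 = 4*T²)
R(12, -9)*96 - 158 = (4*(-9)²)*96 - 158 = (4*81)*96 - 158 = 324*96 - 158 = 31104 - 158 = 30946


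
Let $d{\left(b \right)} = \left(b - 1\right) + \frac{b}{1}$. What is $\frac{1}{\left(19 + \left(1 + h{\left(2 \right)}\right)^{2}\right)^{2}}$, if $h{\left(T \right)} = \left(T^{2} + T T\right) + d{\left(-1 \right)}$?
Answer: $\frac{1}{3025} \approx 0.00033058$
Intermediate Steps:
$d{\left(b \right)} = -1 + 2 b$ ($d{\left(b \right)} = \left(-1 + b\right) + b 1 = \left(-1 + b\right) + b = -1 + 2 b$)
$h{\left(T \right)} = -3 + 2 T^{2}$ ($h{\left(T \right)} = \left(T^{2} + T T\right) + \left(-1 + 2 \left(-1\right)\right) = \left(T^{2} + T^{2}\right) - 3 = 2 T^{2} - 3 = -3 + 2 T^{2}$)
$\frac{1}{\left(19 + \left(1 + h{\left(2 \right)}\right)^{2}\right)^{2}} = \frac{1}{\left(19 + \left(1 - \left(3 - 2 \cdot 2^{2}\right)\right)^{2}\right)^{2}} = \frac{1}{\left(19 + \left(1 + \left(-3 + 2 \cdot 4\right)\right)^{2}\right)^{2}} = \frac{1}{\left(19 + \left(1 + \left(-3 + 8\right)\right)^{2}\right)^{2}} = \frac{1}{\left(19 + \left(1 + 5\right)^{2}\right)^{2}} = \frac{1}{\left(19 + 6^{2}\right)^{2}} = \frac{1}{\left(19 + 36\right)^{2}} = \frac{1}{55^{2}} = \frac{1}{3025}$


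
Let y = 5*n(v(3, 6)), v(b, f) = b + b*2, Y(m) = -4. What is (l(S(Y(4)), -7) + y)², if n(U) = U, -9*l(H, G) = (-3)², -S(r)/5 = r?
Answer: 1936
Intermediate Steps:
S(r) = -5*r
l(H, G) = -1 (l(H, G) = -⅑*(-3)² = -⅑*9 = -1)
v(b, f) = 3*b (v(b, f) = b + 2*b = 3*b)
y = 45 (y = 5*(3*3) = 5*9 = 45)
(l(S(Y(4)), -7) + y)² = (-1 + 45)² = 44² = 1936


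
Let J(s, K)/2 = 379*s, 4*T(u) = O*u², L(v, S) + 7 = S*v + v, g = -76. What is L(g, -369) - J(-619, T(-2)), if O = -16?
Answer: 497163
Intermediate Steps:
L(v, S) = -7 + v + S*v (L(v, S) = -7 + (S*v + v) = -7 + (v + S*v) = -7 + v + S*v)
T(u) = -4*u² (T(u) = (-16*u²)/4 = -4*u²)
J(s, K) = 758*s (J(s, K) = 2*(379*s) = 758*s)
L(g, -369) - J(-619, T(-2)) = (-7 - 76 - 369*(-76)) - 758*(-619) = (-7 - 76 + 28044) - 1*(-469202) = 27961 + 469202 = 497163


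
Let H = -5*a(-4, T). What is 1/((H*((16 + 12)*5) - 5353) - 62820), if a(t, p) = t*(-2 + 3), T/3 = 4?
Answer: -1/65373 ≈ -1.5297e-5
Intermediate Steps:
T = 12 (T = 3*4 = 12)
a(t, p) = t (a(t, p) = t*1 = t)
H = 20 (H = -5*(-4) = 20)
1/((H*((16 + 12)*5) - 5353) - 62820) = 1/((20*((16 + 12)*5) - 5353) - 62820) = 1/((20*(28*5) - 5353) - 62820) = 1/((20*140 - 5353) - 62820) = 1/((2800 - 5353) - 62820) = 1/(-2553 - 62820) = 1/(-65373) = -1/65373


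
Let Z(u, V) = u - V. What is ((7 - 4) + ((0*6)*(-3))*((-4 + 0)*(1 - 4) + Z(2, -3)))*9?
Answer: 27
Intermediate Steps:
((7 - 4) + ((0*6)*(-3))*((-4 + 0)*(1 - 4) + Z(2, -3)))*9 = ((7 - 4) + ((0*6)*(-3))*((-4 + 0)*(1 - 4) + (2 - 1*(-3))))*9 = (3 + (0*(-3))*(-4*(-3) + (2 + 3)))*9 = (3 + 0*(12 + 5))*9 = (3 + 0*17)*9 = (3 + 0)*9 = 3*9 = 27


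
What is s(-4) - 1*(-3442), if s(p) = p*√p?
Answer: 3442 - 8*I ≈ 3442.0 - 8.0*I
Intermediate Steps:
s(p) = p^(3/2)
s(-4) - 1*(-3442) = (-4)^(3/2) - 1*(-3442) = -8*I + 3442 = 3442 - 8*I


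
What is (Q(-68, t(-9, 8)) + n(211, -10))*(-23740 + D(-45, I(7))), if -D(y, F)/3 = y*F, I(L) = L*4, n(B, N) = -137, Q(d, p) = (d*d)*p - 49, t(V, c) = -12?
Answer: 1111253040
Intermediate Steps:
Q(d, p) = -49 + p*d**2 (Q(d, p) = d**2*p - 49 = p*d**2 - 49 = -49 + p*d**2)
I(L) = 4*L
D(y, F) = -3*F*y (D(y, F) = -3*y*F = -3*F*y)
(Q(-68, t(-9, 8)) + n(211, -10))*(-23740 + D(-45, I(7))) = ((-49 - 12*(-68)**2) - 137)*(-23740 - 3*4*7*(-45)) = ((-49 - 12*4624) - 137)*(-23740 - 3*28*(-45)) = ((-49 - 55488) - 137)*(-23740 + 3780) = (-55537 - 137)*(-19960) = -55674*(-19960) = 1111253040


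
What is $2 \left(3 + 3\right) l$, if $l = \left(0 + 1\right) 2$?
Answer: $24$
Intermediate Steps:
$l = 2$ ($l = 1 \cdot 2 = 2$)
$2 \left(3 + 3\right) l = 2 \left(3 + 3\right) 2 = 2 \cdot 6 \cdot 2 = 12 \cdot 2 = 24$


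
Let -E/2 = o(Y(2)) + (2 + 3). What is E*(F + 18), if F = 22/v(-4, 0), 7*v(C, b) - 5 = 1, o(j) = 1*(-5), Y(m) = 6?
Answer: 0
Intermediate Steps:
o(j) = -5
v(C, b) = 6/7 (v(C, b) = 5/7 + (⅐)*1 = 5/7 + ⅐ = 6/7)
F = 77/3 (F = 22/(6/7) = 22*(7/6) = 77/3 ≈ 25.667)
E = 0 (E = -2*(-5 + (2 + 3)) = -2*(-5 + 5) = -2*0 = 0)
E*(F + 18) = 0*(77/3 + 18) = 0*(131/3) = 0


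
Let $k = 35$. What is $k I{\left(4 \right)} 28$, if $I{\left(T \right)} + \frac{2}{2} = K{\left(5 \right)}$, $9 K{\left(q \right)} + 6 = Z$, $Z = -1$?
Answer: $- \frac{15680}{9} \approx -1742.2$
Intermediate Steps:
$K{\left(q \right)} = - \frac{7}{9}$ ($K{\left(q \right)} = - \frac{2}{3} + \frac{1}{9} \left(-1\right) = - \frac{2}{3} - \frac{1}{9} = - \frac{7}{9}$)
$I{\left(T \right)} = - \frac{16}{9}$ ($I{\left(T \right)} = -1 - \frac{7}{9} = - \frac{16}{9}$)
$k I{\left(4 \right)} 28 = 35 \left(- \frac{16}{9}\right) 28 = \left(- \frac{560}{9}\right) 28 = - \frac{15680}{9}$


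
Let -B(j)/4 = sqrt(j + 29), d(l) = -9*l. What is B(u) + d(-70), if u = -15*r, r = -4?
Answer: 630 - 4*sqrt(89) ≈ 592.26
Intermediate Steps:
u = 60 (u = -15*(-4) = 60)
B(j) = -4*sqrt(29 + j) (B(j) = -4*sqrt(j + 29) = -4*sqrt(29 + j))
B(u) + d(-70) = -4*sqrt(29 + 60) - 9*(-70) = -4*sqrt(89) + 630 = 630 - 4*sqrt(89)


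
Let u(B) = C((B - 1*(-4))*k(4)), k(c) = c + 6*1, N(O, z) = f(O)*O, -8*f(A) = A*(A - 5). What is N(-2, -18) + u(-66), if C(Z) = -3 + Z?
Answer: -1239/2 ≈ -619.50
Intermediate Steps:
f(A) = -A*(-5 + A)/8 (f(A) = -A*(A - 5)/8 = -A*(-5 + A)/8)
N(O, z) = O²*(5 - O)/8 (N(O, z) = (O*(5 - O)/8)*O = O²*(5 - O)/8)
k(c) = 6 + c (k(c) = c + 6 = 6 + c)
u(B) = 37 + 10*B (u(B) = -3 + (B - 1*(-4))*(6 + 4) = -3 + (B + 4)*10 = -3 + (4 + B)*10 = -3 + (40 + 10*B) = 37 + 10*B)
N(-2, -18) + u(-66) = (⅛)*(-2)²*(5 - 1*(-2)) + (37 + 10*(-66)) = (⅛)*4*(5 + 2) + (37 - 660) = (⅛)*4*7 - 623 = 7/2 - 623 = -1239/2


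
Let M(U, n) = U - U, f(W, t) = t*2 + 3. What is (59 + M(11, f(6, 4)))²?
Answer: 3481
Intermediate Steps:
f(W, t) = 3 + 2*t (f(W, t) = 2*t + 3 = 3 + 2*t)
M(U, n) = 0
(59 + M(11, f(6, 4)))² = (59 + 0)² = 59² = 3481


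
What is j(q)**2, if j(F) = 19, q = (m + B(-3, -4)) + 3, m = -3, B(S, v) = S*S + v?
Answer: 361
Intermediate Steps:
B(S, v) = v + S**2 (B(S, v) = S**2 + v = v + S**2)
q = 5 (q = (-3 + (-4 + (-3)**2)) + 3 = (-3 + (-4 + 9)) + 3 = (-3 + 5) + 3 = 2 + 3 = 5)
j(q)**2 = 19**2 = 361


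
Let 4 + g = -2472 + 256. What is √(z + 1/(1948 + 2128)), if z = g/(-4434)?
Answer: 3*√126248076691/1506082 ≈ 0.70776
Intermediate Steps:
g = -2220 (g = -4 + (-2472 + 256) = -4 - 2216 = -2220)
z = 370/739 (z = -2220/(-4434) = -2220*(-1/4434) = 370/739 ≈ 0.50068)
√(z + 1/(1948 + 2128)) = √(370/739 + 1/(1948 + 2128)) = √(370/739 + 1/4076) = √(1508859/3012164) = 3*√126248076691/1506082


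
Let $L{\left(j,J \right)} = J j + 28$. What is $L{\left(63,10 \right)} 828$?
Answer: $544824$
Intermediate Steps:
$L{\left(j,J \right)} = 28 + J j$
$L{\left(63,10 \right)} 828 = \left(28 + 10 \cdot 63\right) 828 = \left(28 + 630\right) 828 = 658 \cdot 828 = 544824$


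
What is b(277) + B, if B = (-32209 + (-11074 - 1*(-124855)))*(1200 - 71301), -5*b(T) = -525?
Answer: -5718278667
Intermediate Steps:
b(T) = 105 (b(T) = -⅕*(-525) = 105)
B = -5718278772 (B = (-32209 + (-11074 + 124855))*(-70101) = (-32209 + 113781)*(-70101) = 81572*(-70101) = -5718278772)
b(277) + B = 105 - 5718278772 = -5718278667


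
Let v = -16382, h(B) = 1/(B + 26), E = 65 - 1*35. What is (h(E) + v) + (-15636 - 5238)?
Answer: -2086335/56 ≈ -37256.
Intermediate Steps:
E = 30 (E = 65 - 35 = 30)
h(B) = 1/(26 + B)
(h(E) + v) + (-15636 - 5238) = (1/(26 + 30) - 16382) + (-15636 - 5238) = (1/56 - 16382) - 20874 = -917391/56 - 20874 = -2086335/56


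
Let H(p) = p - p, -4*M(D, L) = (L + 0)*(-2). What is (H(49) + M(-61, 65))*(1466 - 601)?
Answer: 56225/2 ≈ 28113.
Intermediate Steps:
M(D, L) = L/2 (M(D, L) = -(L + 0)*(-2)/4 = -L*(-2)/4 = -(-1)*L/2 = L/2)
H(p) = 0
(H(49) + M(-61, 65))*(1466 - 601) = (0 + (1/2)*65)*(1466 - 601) = (0 + 65/2)*865 = (65/2)*865 = 56225/2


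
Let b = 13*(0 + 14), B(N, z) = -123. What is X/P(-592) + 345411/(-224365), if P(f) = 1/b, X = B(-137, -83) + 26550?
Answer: 1079131136199/224365 ≈ 4.8097e+6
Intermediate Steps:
b = 182 (b = 13*14 = 182)
X = 26427 (X = -123 + 26550 = 26427)
P(f) = 1/182
X/P(-592) + 345411/(-224365) = 26427/(1/182) + 345411/(-224365) = 26427*182 + 345411*(-1/224365) = 4809714 - 345411/224365 = 1079131136199/224365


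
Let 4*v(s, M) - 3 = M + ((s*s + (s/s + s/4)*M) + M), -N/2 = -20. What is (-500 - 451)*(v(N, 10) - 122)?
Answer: -1183995/4 ≈ -2.9600e+5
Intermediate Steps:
N = 40 (N = -2*(-20) = 40)
v(s, M) = ¾ + M/2 + s²/4 + M*(1 + s/4)/4 (v(s, M) = ¾ + (M + ((s*s + (s/s + s/4)*M) + M))/4 = ¾ + (M + ((s² + (1 + s*(¼))*M) + M))/4 = ¾ + (M + ((s² + (1 + s/4)*M) + M))/4 = ¾ + (M + ((s² + M*(1 + s/4)) + M))/4 = ¾ + (M + (M + s² + M*(1 + s/4)))/4 = ¾ + (s² + 2*M + M*(1 + s/4))/4 = ¾ + (M/2 + s²/4 + M*(1 + s/4)/4) = ¾ + M/2 + s²/4 + M*(1 + s/4)/4)
(-500 - 451)*(v(N, 10) - 122) = (-500 - 451)*((¾ + (¼)*40² + (¾)*10 + (1/16)*10*40) - 122) = -951*((¾ + (¼)*1600 + 15/2 + 25) - 122) = -951*((¾ + 400 + 15/2 + 25) - 122) = -951*(1733/4 - 122) = -951*1245/4 = -1183995/4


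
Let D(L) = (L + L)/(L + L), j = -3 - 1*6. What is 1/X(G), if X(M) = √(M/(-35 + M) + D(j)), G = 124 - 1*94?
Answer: -I*√5/5 ≈ -0.44721*I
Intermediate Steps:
j = -9 (j = -3 - 6 = -9)
D(L) = 1 (D(L) = (2*L)/((2*L)) = (2*L)*(1/(2*L)) = 1)
G = 30 (G = 124 - 94 = 30)
X(M) = √(1 + M/(-35 + M)) (X(M) = √(M/(-35 + M) + 1) = √(1 + M/(-35 + M)))
1/X(G) = 1/(√((-35 + 2*30)/(-35 + 30))) = 1/(√((-35 + 60)/(-5))) = 1/(√(-⅕*25)) = 1/(√(-5)) = 1/(I*√5) = -I*√5/5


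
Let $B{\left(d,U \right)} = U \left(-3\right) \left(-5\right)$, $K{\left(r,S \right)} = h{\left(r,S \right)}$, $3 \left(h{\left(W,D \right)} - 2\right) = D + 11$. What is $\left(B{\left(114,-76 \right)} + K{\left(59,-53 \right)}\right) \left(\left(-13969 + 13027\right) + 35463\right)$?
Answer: $-39768192$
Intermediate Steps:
$h{\left(W,D \right)} = \frac{17}{3} + \frac{D}{3}$ ($h{\left(W,D \right)} = 2 + \frac{D + 11}{3} = 2 + \frac{11 + D}{3} = 2 + \left(\frac{11}{3} + \frac{D}{3}\right) = \frac{17}{3} + \frac{D}{3}$)
$K{\left(r,S \right)} = \frac{17}{3} + \frac{S}{3}$
$B{\left(d,U \right)} = 15 U$ ($B{\left(d,U \right)} = - 3 U \left(-5\right) = 15 U$)
$\left(B{\left(114,-76 \right)} + K{\left(59,-53 \right)}\right) \left(\left(-13969 + 13027\right) + 35463\right) = \left(15 \left(-76\right) + \left(\frac{17}{3} + \frac{1}{3} \left(-53\right)\right)\right) \left(\left(-13969 + 13027\right) + 35463\right) = \left(-1140 + \left(\frac{17}{3} - \frac{53}{3}\right)\right) \left(-942 + 35463\right) = \left(-1140 - 12\right) 34521 = \left(-1152\right) 34521 = -39768192$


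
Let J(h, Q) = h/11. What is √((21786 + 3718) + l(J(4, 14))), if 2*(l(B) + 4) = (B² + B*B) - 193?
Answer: √12295358/22 ≈ 159.39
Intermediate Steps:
J(h, Q) = h/11 (J(h, Q) = h*(1/11) = h/11)
l(B) = -201/2 + B² (l(B) = -4 + ((B² + B*B) - 193)/2 = -4 + ((B² + B²) - 193)/2 = -4 + (2*B² - 193)/2 = -4 + (-193 + 2*B²)/2 = -4 + (-193/2 + B²) = -201/2 + B²)
√((21786 + 3718) + l(J(4, 14))) = √((21786 + 3718) + (-201/2 + ((1/11)*4)²)) = √(25504 + (-201/2 + (4/11)²)) = √(25504 + (-201/2 + 16/121)) = √(25504 - 24289/242) = √(6147679/242) = √12295358/22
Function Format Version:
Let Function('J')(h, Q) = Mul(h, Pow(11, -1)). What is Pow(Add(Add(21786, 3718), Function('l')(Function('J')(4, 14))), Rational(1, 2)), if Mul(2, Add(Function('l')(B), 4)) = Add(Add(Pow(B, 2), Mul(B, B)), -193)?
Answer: Mul(Rational(1, 22), Pow(12295358, Rational(1, 2))) ≈ 159.39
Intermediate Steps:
Function('J')(h, Q) = Mul(Rational(1, 11), h) (Function('J')(h, Q) = Mul(h, Rational(1, 11)) = Mul(Rational(1, 11), h))
Function('l')(B) = Add(Rational(-201, 2), Pow(B, 2)) (Function('l')(B) = Add(-4, Mul(Rational(1, 2), Add(Add(Pow(B, 2), Mul(B, B)), -193))) = Add(-4, Mul(Rational(1, 2), Add(Add(Pow(B, 2), Pow(B, 2)), -193))) = Add(-4, Mul(Rational(1, 2), Add(Mul(2, Pow(B, 2)), -193))) = Add(-4, Mul(Rational(1, 2), Add(-193, Mul(2, Pow(B, 2))))) = Add(-4, Add(Rational(-193, 2), Pow(B, 2))) = Add(Rational(-201, 2), Pow(B, 2)))
Pow(Add(Add(21786, 3718), Function('l')(Function('J')(4, 14))), Rational(1, 2)) = Pow(Add(Add(21786, 3718), Add(Rational(-201, 2), Pow(Mul(Rational(1, 11), 4), 2))), Rational(1, 2)) = Pow(Add(25504, Add(Rational(-201, 2), Pow(Rational(4, 11), 2))), Rational(1, 2)) = Pow(Add(25504, Add(Rational(-201, 2), Rational(16, 121))), Rational(1, 2)) = Pow(Add(25504, Rational(-24289, 242)), Rational(1, 2)) = Pow(Rational(6147679, 242), Rational(1, 2)) = Mul(Rational(1, 22), Pow(12295358, Rational(1, 2)))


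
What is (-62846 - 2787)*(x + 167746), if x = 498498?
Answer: -43727592452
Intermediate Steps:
(-62846 - 2787)*(x + 167746) = (-62846 - 2787)*(498498 + 167746) = -65633*666244 = -43727592452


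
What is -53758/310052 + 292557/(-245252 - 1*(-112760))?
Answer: -8152532325/3423284132 ≈ -2.3815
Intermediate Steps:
-53758/310052 + 292557/(-245252 - 1*(-112760)) = -53758*1/310052 + 292557/(-245252 + 112760) = -26879/155026 + 292557/(-132492) = -26879/155026 + 292557*(-1/132492) = -26879/155026 - 97519/44164 = -8152532325/3423284132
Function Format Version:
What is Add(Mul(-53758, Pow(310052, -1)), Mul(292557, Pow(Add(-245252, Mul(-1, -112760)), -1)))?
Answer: Rational(-8152532325, 3423284132) ≈ -2.3815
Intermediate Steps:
Add(Mul(-53758, Pow(310052, -1)), Mul(292557, Pow(Add(-245252, Mul(-1, -112760)), -1))) = Add(Mul(-53758, Rational(1, 310052)), Mul(292557, Pow(Add(-245252, 112760), -1))) = Add(Rational(-26879, 155026), Mul(292557, Pow(-132492, -1))) = Add(Rational(-26879, 155026), Mul(292557, Rational(-1, 132492))) = Add(Rational(-26879, 155026), Rational(-97519, 44164)) = Rational(-8152532325, 3423284132)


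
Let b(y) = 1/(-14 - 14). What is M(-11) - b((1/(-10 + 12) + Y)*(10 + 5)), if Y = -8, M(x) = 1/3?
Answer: 31/84 ≈ 0.36905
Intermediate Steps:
M(x) = ⅓
b(y) = -1/28 (b(y) = 1/(-28) = -1/28)
M(-11) - b((1/(-10 + 12) + Y)*(10 + 5)) = ⅓ - 1*(-1/28) = ⅓ + 1/28 = 31/84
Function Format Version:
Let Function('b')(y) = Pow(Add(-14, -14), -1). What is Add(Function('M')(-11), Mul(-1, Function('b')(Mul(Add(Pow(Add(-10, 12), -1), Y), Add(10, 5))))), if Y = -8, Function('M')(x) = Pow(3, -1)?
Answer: Rational(31, 84) ≈ 0.36905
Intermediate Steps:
Function('M')(x) = Rational(1, 3)
Function('b')(y) = Rational(-1, 28) (Function('b')(y) = Pow(-28, -1) = Rational(-1, 28))
Add(Function('M')(-11), Mul(-1, Function('b')(Mul(Add(Pow(Add(-10, 12), -1), Y), Add(10, 5))))) = Add(Rational(1, 3), Mul(-1, Rational(-1, 28))) = Add(Rational(1, 3), Rational(1, 28)) = Rational(31, 84)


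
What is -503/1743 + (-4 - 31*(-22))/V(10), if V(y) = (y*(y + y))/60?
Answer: 1770116/8715 ≈ 203.11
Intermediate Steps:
V(y) = y**2/30 (V(y) = (y*(2*y))*(1/60) = (2*y**2)*(1/60) = y**2/30)
-503/1743 + (-4 - 31*(-22))/V(10) = -503/1743 + (-4 - 31*(-22))/(((1/30)*10**2)) = -503*1/1743 + (-4 + 682)/(((1/30)*100)) = -503/1743 + 678/(10/3) = -503/1743 + 678*(3/10) = -503/1743 + 1017/5 = 1770116/8715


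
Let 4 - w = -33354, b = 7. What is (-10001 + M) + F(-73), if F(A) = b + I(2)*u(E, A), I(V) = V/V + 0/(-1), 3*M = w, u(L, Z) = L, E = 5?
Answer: 3391/3 ≈ 1130.3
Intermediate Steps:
w = 33358 (w = 4 - 1*(-33354) = 4 + 33354 = 33358)
M = 33358/3 (M = (1/3)*33358 = 33358/3 ≈ 11119.)
I(V) = 1 (I(V) = 1 + 0*(-1) = 1 + 0 = 1)
F(A) = 12 (F(A) = 7 + 1*5 = 7 + 5 = 12)
(-10001 + M) + F(-73) = (-10001 + 33358/3) + 12 = 3355/3 + 12 = 3391/3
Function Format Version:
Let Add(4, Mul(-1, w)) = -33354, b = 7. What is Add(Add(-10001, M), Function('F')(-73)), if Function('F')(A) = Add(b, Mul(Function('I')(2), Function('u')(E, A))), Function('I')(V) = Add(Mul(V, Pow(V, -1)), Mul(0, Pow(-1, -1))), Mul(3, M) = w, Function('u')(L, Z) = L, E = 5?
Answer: Rational(3391, 3) ≈ 1130.3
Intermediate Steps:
w = 33358 (w = Add(4, Mul(-1, -33354)) = Add(4, 33354) = 33358)
M = Rational(33358, 3) (M = Mul(Rational(1, 3), 33358) = Rational(33358, 3) ≈ 11119.)
Function('I')(V) = 1 (Function('I')(V) = Add(1, Mul(0, -1)) = Add(1, 0) = 1)
Function('F')(A) = 12 (Function('F')(A) = Add(7, Mul(1, 5)) = Add(7, 5) = 12)
Add(Add(-10001, M), Function('F')(-73)) = Add(Add(-10001, Rational(33358, 3)), 12) = Add(Rational(3355, 3), 12) = Rational(3391, 3)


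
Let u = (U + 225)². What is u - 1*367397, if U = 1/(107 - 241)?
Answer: -5688018331/17956 ≈ -3.1678e+5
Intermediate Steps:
U = -1/134 (U = 1/(-134) = -1/134 ≈ -0.0074627)
u = 908962201/17956 (u = (-1/134 + 225)² = (30149/134)² = 908962201/17956 ≈ 50622.)
u - 1*367397 = 908962201/17956 - 1*367397 = 908962201/17956 - 367397 = -5688018331/17956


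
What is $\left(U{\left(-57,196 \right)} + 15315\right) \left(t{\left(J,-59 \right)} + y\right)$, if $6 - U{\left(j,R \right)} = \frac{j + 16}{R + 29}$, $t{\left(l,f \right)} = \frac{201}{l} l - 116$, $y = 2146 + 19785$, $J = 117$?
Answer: $\frac{75895008256}{225} \approx 3.3731 \cdot 10^{8}$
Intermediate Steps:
$y = 21931$
$t{\left(l,f \right)} = 85$ ($t{\left(l,f \right)} = 201 - 116 = 85$)
$U{\left(j,R \right)} = 6 - \frac{16 + j}{29 + R}$ ($U{\left(j,R \right)} = 6 - \frac{j + 16}{R + 29} = 6 - \frac{16 + j}{29 + R}$)
$\left(U{\left(-57,196 \right)} + 15315\right) \left(t{\left(J,-59 \right)} + y\right) = \left(\frac{158 - -57 + 6 \cdot 196}{29 + 196} + 15315\right) \left(85 + 21931\right) = \left(\frac{158 + 57 + 1176}{225} + 15315\right) 22016 = \left(\frac{1}{225} \cdot 1391 + 15315\right) 22016 = \left(\frac{1391}{225} + 15315\right) 22016 = \frac{3447266}{225} \cdot 22016 = \frac{75895008256}{225}$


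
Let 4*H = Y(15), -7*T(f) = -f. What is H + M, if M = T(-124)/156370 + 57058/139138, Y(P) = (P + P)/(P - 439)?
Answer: 12665705491071/32287401445040 ≈ 0.39228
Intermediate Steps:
T(f) = f/7 (T(f) = -(-1)*f/7 = f/7)
Y(P) = 2*P/(-439 + P) (Y(P) = (2*P)/(-439 + P) = 2*P/(-439 + P))
H = -15/848 (H = (2*15/(-439 + 15))/4 = (2*15/(-424))/4 = (2*15*(-1/424))/4 = (1/4)*(-15/212) = -15/848 ≈ -0.017689)
M = 15609465777/38074765855 (M = ((1/7)*(-124))/156370 + 57058/139138 = -124/7*1/156370 + 57058*(1/139138) = -62/547295 + 28529/69569 = 15609465777/38074765855 ≈ 0.40997)
H + M = -15/848 + 15609465777/38074765855 = 12665705491071/32287401445040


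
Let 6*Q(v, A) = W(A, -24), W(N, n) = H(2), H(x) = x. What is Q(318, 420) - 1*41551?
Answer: -124652/3 ≈ -41551.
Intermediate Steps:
W(N, n) = 2
Q(v, A) = ⅓ (Q(v, A) = (⅙)*2 = ⅓)
Q(318, 420) - 1*41551 = ⅓ - 1*41551 = ⅓ - 41551 = -124652/3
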